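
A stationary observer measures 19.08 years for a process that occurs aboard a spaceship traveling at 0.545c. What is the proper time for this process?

Dilated time Δt = 19.08 years
γ = 1/√(1 - 0.545²) = 1.1927
Δt₀ = Δt/γ = 19.08/1.1927 = 16.00 years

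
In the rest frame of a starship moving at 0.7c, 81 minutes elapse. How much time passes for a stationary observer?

Proper time Δt₀ = 81 minutes
γ = 1/√(1 - 0.7²) = 1.400
Δt = γΔt₀ = 1.400 × 81 = 113.4 minutes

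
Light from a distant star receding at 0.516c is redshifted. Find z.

β = 0.516
(1+β)/(1-β) = 1.516/0.484 = 3.1322
√(3.1322) = 1.7698
z = 1.7698 - 1 = 0.7698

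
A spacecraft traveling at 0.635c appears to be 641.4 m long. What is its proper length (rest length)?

Contracted length L = 641.4 m
γ = 1/√(1 - 0.635²) = 1.2945
L₀ = γL = 1.2945 × 641.4 = 830.3 m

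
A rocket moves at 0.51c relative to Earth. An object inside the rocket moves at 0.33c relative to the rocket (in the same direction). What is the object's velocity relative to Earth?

u = (u' + v)/(1 + u'v/c²)
Numerator: 0.33 + 0.51 = 0.84
Denominator: 1 + 0.1683 = 1.1683
u = 0.84/1.1683 = 0.7190c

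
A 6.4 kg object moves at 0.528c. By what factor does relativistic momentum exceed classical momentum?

p_rel = γmv, p_class = mv
Ratio = γ = 1/√(1 - 0.528²) = 1.178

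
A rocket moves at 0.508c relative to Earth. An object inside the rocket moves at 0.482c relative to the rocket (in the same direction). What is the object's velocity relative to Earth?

u = (u' + v)/(1 + u'v/c²)
Numerator: 0.482 + 0.508 = 0.99
Denominator: 1 + 0.244856 = 1.244856
u = 0.99/1.244856 = 0.7953c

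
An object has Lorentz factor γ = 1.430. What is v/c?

From γ = 1/√(1 - v²/c²):
1/γ² = 1/1.430² = 0.4890
v²/c² = 1 - 0.4890 = 0.5110
v/c = √(0.5110) = 0.7148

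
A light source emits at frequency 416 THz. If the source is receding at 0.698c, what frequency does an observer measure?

β = v/c = 0.698
(1-β)/(1+β) = 0.302/1.698 = 0.17786
Doppler factor = √(0.17786) = 0.4217
f_obs = 416 × 0.4217 = 175.4 THz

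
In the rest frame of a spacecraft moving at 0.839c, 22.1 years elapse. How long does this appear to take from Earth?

Proper time Δt₀ = 22.1 years
γ = 1/√(1 - 0.839²) = 1.838
Δt = γΔt₀ = 1.838 × 22.1 = 40.62 years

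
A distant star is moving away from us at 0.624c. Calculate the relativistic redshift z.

β = 0.624
(1+β)/(1-β) = 1.624/0.376 = 4.319
√(4.319) = 2.078
z = 2.078 - 1 = 1.078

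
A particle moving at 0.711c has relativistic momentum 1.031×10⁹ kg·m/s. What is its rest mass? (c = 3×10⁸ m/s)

γ = 1/√(1 - 0.711²) = 1.422
v = 0.711 × 3×10⁸ = 2.133×10⁸ m/s
m = p/(γv) = 1.031×10⁹/(1.422 × 2.133×10⁸) = 3.399 kg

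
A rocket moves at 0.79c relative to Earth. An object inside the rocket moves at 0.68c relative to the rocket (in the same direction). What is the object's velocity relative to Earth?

u = (u' + v)/(1 + u'v/c²)
Numerator: 0.68 + 0.79 = 1.47
Denominator: 1 + 0.5372 = 1.5372
u = 1.47/1.5372 = 0.9563c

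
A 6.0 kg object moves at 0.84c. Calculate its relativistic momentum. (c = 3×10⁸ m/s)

γ = 1/√(1 - 0.84²) = 1.843
v = 0.84 × 3×10⁸ = 2.520×10⁸ m/s
p = γmv = 1.843 × 6.0 × 2.520×10⁸ = 2.787×10⁹ kg·m/s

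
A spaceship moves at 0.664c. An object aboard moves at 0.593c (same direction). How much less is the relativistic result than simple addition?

Classical: u' + v = 0.593 + 0.664 = 1.257c
Relativistic: u = (0.593 + 0.664)/(1 + 0.393752) = 1.257/1.393752 = 0.9019c
Difference: 1.257 - 0.9019 = 0.3551c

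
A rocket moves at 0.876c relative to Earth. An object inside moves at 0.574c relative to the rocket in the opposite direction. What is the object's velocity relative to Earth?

Object's velocity in rocket frame is u' = -0.574c
u = (u' + v)/(1 + u'v/c²) = (v - 0.574)/(1 - 0.574·v/c²)
Numerator: 0.876 - 0.574 = 0.302
Denominator: 1 - 0.502824 = 0.497176
u = 0.302/0.497176 = 0.6074c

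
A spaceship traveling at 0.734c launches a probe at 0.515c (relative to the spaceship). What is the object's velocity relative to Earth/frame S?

u = (u' + v)/(1 + u'v/c²)
Numerator: 0.515 + 0.734 = 1.249
Denominator: 1 + 0.37801 = 1.37801
u = 1.249/1.37801 = 0.9064c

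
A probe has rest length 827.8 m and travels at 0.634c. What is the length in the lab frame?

Proper length L₀ = 827.8 m
γ = 1/√(1 - 0.634²) = 1.293
L = L₀/γ = 827.8/1.293 = 640.2 m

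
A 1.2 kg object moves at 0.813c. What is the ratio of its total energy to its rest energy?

E = γmc², E₀ = mc²
E/E₀ = γ = 1/√(1 - 0.813²) = 1.717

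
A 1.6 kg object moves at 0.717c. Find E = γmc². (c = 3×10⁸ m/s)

γ = 1/√(1 - 0.717²) = 1.435
mc² = 1.6 × (3×10⁸)² = 1.440×10¹⁷ J
E = γmc² = 1.435 × 1.440×10¹⁷ = 2.066×10¹⁷ J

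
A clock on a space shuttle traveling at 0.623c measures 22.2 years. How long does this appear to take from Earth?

Proper time Δt₀ = 22.2 years
γ = 1/√(1 - 0.623²) = 1.2784
Δt = γΔt₀ = 1.2784 × 22.2 = 28.38 years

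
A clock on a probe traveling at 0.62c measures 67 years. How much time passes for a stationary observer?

Proper time Δt₀ = 67 years
γ = 1/√(1 - 0.62²) = 1.2745
Δt = γΔt₀ = 1.2745 × 67 = 85.39 years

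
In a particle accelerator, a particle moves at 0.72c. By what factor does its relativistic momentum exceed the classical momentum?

p_rel = γmv, p_class = mv
Ratio = γ = 1/√(1 - 0.72²)
= 1/√(0.4816) = 1.441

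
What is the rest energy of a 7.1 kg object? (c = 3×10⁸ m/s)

c² = (3×10⁸)² = 9.000×10¹⁶ m²/s²
E₀ = mc² = 7.1 × 9.000×10¹⁶ = 6.390×10¹⁷ J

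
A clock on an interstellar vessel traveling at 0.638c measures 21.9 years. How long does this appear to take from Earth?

Proper time Δt₀ = 21.9 years
γ = 1/√(1 - 0.638²) = 1.2986
Δt = γΔt₀ = 1.2986 × 21.9 = 28.44 years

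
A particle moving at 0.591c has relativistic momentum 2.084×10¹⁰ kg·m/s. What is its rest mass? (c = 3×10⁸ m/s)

γ = 1/√(1 - 0.591²) = 1.23966
v = 0.591 × 3×10⁸ = 1.773×10⁸ m/s
m = p/(γv) = 2.084×10¹⁰/(1.23966 × 1.773×10⁸) = 94.82 kg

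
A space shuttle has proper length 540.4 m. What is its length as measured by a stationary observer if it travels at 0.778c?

Proper length L₀ = 540.4 m
γ = 1/√(1 - 0.778²) = 1.5917
L = L₀/γ = 540.4/1.5917 = 339.5 m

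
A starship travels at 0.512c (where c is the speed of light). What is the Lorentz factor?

v/c = 0.512, so (v/c)² = 0.262144
1 - (v/c)² = 0.737856
γ = 1/√(0.737856) = 1.164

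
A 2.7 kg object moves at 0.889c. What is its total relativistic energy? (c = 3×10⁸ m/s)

γ = 1/√(1 - 0.889²) = 2.184
mc² = 2.7 × (3×10⁸)² = 2.430×10¹⁷ J
E = γmc² = 2.184 × 2.430×10¹⁷ = 5.307×10¹⁷ J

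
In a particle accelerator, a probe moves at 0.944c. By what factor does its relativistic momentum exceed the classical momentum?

p_rel = γmv, p_class = mv
Ratio = γ = 1/√(1 - 0.944²)
= 1/√(0.108864) = 3.031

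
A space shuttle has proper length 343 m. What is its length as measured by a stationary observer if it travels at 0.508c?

Proper length L₀ = 343 m
γ = 1/√(1 - 0.508²) = 1.161
L = L₀/γ = 343/1.161 = 295.4 m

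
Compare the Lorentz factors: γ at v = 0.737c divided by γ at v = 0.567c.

γ₁ = 1/√(1 - 0.737²) = 1.480
γ₂ = 1/√(1 - 0.567²) = 1.214
γ₁/γ₂ = 1.480/1.214 = 1.219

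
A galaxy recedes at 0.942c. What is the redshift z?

β = 0.942
(1+β)/(1-β) = 1.942/0.058 = 33.48
√(33.48) = 5.786
z = 5.786 - 1 = 4.786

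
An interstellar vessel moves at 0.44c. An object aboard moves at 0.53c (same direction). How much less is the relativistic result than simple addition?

Classical: u' + v = 0.53 + 0.44 = 0.97c
Relativistic: u = (0.53 + 0.44)/(1 + 0.2332) = 0.97/1.2332 = 0.7866c
Difference: 0.97 - 0.7866 = 0.1834c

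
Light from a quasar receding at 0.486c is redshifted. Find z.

β = 0.486
(1+β)/(1-β) = 1.486/0.514 = 2.891
√(2.891) = 1.7003
z = 1.7003 - 1 = 0.7003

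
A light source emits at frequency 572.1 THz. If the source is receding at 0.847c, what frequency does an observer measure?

β = v/c = 0.847
(1-β)/(1+β) = 0.153/1.847 = 0.08284
Doppler factor = √(0.08284) = 0.2878
f_obs = 572.1 × 0.2878 = 164.7 THz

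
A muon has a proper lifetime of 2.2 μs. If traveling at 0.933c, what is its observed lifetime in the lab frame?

Proper lifetime τ₀ = 2.2 μs
γ = 1/√(1 - 0.933²) = 2.7787
τ = γτ₀ = 2.7787 × 2.2 μs = 6.113 μs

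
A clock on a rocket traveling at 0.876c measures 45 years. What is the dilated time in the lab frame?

Proper time Δt₀ = 45 years
γ = 1/√(1 - 0.876²) = 2.0734
Δt = γΔt₀ = 2.0734 × 45 = 93.30 years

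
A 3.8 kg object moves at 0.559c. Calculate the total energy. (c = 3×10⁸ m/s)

γ = 1/√(1 - 0.559²) = 1.206
mc² = 3.8 × (3×10⁸)² = 3.420×10¹⁷ J
E = γmc² = 1.206 × 3.420×10¹⁷ = 4.125×10¹⁷ J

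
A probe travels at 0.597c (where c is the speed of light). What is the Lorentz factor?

v/c = 0.597, so (v/c)² = 0.356409
1 - (v/c)² = 0.643591
γ = 1/√(0.643591) = 1.247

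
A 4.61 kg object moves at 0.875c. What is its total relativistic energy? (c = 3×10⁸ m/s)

γ = 1/√(1 - 0.875²) = 2.0656
mc² = 4.61 × (3×10⁸)² = 4.149×10¹⁷ J
E = γmc² = 2.0656 × 4.149×10¹⁷ = 8.570×10¹⁷ J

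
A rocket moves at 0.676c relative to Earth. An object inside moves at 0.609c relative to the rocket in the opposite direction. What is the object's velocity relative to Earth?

Object's velocity in rocket frame is u' = -0.609c
u = (u' + v)/(1 + u'v/c²) = (v - 0.609)/(1 - 0.609·v/c²)
Numerator: 0.676 - 0.609 = 0.067
Denominator: 1 - 0.411684 = 0.588316
u = 0.067/0.588316 = 0.1139c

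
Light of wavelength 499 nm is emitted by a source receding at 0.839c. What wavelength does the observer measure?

β = 0.839
Wavelength Doppler factor = √(1.839/0.161) = √(11.4224) = 3.3797
λ_obs = 499 × 3.3797 = 1686 nm (redshift)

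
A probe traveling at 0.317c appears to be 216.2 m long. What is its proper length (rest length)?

Contracted length L = 216.2 m
γ = 1/√(1 - 0.317²) = 1.0544
L₀ = γL = 1.0544 × 216.2 = 228.0 m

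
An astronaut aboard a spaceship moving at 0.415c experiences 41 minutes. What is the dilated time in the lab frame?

Proper time Δt₀ = 41 minutes
γ = 1/√(1 - 0.415²) = 1.099
Δt = γΔt₀ = 1.099 × 41 = 45.06 minutes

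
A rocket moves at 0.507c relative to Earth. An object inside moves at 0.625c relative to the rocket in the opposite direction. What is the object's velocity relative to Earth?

Object's velocity in rocket frame is u' = -0.625c
u = (u' + v)/(1 + u'v/c²) = (v - 0.625)/(1 - 0.625·v/c²)
Numerator: 0.507 - 0.625 = -0.118
Denominator: 1 - 0.316875 = 0.683125
u = -0.118/0.683125 = -0.1727c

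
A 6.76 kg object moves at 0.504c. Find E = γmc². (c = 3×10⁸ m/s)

γ = 1/√(1 - 0.504²) = 1.1578
mc² = 6.76 × (3×10⁸)² = 6.084×10¹⁷ J
E = γmc² = 1.1578 × 6.084×10¹⁷ = 7.044×10¹⁷ J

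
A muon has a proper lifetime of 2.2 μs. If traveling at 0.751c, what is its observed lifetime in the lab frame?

Proper lifetime τ₀ = 2.2 μs
γ = 1/√(1 - 0.751²) = 1.5145
τ = γτ₀ = 1.5145 × 2.2 μs = 3.332 μs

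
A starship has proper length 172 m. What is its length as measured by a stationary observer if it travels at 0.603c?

Proper length L₀ = 172 m
γ = 1/√(1 - 0.603²) = 1.254
L = L₀/γ = 172/1.254 = 137.2 m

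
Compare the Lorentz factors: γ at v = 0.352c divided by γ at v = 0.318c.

γ₁ = 1/√(1 - 0.352²) = 1.0684
γ₂ = 1/√(1 - 0.318²) = 1.0548
γ₁/γ₂ = 1.0684/1.0548 = 1.013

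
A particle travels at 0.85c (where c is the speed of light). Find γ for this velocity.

v/c = 0.85, so (v/c)² = 0.7225
1 - (v/c)² = 0.2775
γ = 1/√(0.2775) = 1.898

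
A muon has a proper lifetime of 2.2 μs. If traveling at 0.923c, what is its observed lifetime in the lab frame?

Proper lifetime τ₀ = 2.2 μs
γ = 1/√(1 - 0.923²) = 2.5988
τ = γτ₀ = 2.5988 × 2.2 μs = 5.717 μs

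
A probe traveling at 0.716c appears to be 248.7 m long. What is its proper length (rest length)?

Contracted length L = 248.7 m
γ = 1/√(1 - 0.716²) = 1.4325
L₀ = γL = 1.4325 × 248.7 = 356.3 m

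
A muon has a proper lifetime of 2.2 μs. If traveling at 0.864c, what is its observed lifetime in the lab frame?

Proper lifetime τ₀ = 2.2 μs
γ = 1/√(1 - 0.864²) = 1.986
τ = γτ₀ = 1.986 × 2.2 μs = 4.369 μs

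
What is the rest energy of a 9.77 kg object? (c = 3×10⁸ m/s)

c² = (3×10⁸)² = 9.000×10¹⁶ m²/s²
E₀ = mc² = 9.77 × 9.000×10¹⁶ = 8.793×10¹⁷ J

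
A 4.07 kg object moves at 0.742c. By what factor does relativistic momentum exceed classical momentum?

p_rel = γmv, p_class = mv
Ratio = γ = 1/√(1 - 0.742²) = 1.492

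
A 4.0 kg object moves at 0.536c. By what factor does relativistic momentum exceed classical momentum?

p_rel = γmv, p_class = mv
Ratio = γ = 1/√(1 - 0.536²) = 1.185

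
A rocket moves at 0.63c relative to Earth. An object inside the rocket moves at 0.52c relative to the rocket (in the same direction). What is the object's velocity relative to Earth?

u = (u' + v)/(1 + u'v/c²)
Numerator: 0.52 + 0.63 = 1.15
Denominator: 1 + 0.3276 = 1.3276
u = 1.15/1.3276 = 0.8662c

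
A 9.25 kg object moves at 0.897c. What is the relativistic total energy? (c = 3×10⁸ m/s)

γ = 1/√(1 - 0.897²) = 2.262
mc² = 9.25 × (3×10⁸)² = 8.325×10¹⁷ J
E = γmc² = 2.262 × 8.325×10¹⁷ = 1.883×10¹⁸ J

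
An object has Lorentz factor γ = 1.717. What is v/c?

From γ = 1/√(1 - v²/c²):
1/γ² = 1/1.717² = 0.3392
v²/c² = 1 - 0.3392 = 0.6608
v/c = √(0.6608) = 0.8129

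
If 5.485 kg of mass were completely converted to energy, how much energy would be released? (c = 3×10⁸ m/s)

Using E = mc²:
c² = (3×10⁸)² = 9×10¹⁶ m²/s²
E = 5.485 × 9×10¹⁶ = 4.937×10¹⁷ J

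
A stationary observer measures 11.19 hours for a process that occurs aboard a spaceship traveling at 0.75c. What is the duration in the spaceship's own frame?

Dilated time Δt = 11.19 hours
γ = 1/√(1 - 0.75²) = 1.512
Δt₀ = Δt/γ = 11.19/1.512 = 7.401 hours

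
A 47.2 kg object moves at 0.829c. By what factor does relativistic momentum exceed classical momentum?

p_rel = γmv, p_class = mv
Ratio = γ = 1/√(1 - 0.829²) = 1.788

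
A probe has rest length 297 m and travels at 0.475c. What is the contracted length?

Proper length L₀ = 297 m
γ = 1/√(1 - 0.475²) = 1.136
L = L₀/γ = 297/1.136 = 261.4 m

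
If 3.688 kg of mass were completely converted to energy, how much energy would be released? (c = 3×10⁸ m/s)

Using E = mc²:
c² = (3×10⁸)² = 9×10¹⁶ m²/s²
E = 3.688 × 9×10¹⁶ = 3.319×10¹⁷ J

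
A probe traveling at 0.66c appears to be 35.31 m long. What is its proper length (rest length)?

Contracted length L = 35.31 m
γ = 1/√(1 - 0.66²) = 1.331
L₀ = γL = 1.331 × 35.31 = 47.00 m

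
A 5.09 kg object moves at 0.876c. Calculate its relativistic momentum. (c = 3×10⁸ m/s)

γ = 1/√(1 - 0.876²) = 2.073
v = 0.876 × 3×10⁸ = 2.628×10⁸ m/s
p = γmv = 2.073 × 5.09 × 2.628×10⁸ = 2.773×10⁹ kg·m/s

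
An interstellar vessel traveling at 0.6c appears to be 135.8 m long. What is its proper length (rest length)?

Contracted length L = 135.8 m
γ = 1/√(1 - 0.6²) = 1.250
L₀ = γL = 1.250 × 135.8 = 169.8 m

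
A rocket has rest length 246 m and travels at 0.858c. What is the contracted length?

Proper length L₀ = 246 m
γ = 1/√(1 - 0.858²) = 1.9469
L = L₀/γ = 246/1.9469 = 126.4 m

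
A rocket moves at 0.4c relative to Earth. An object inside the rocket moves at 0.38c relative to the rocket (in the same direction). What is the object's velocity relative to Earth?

u = (u' + v)/(1 + u'v/c²)
Numerator: 0.38 + 0.4 = 0.78
Denominator: 1 + 0.152 = 1.152
u = 0.78/1.152 = 0.6771c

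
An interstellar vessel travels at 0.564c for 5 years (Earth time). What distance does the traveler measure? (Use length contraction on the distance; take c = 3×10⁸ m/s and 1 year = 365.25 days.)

Earth distance: d = v × t = 0.564c × 5 yr = 2.670×10¹⁶ m
γ = 1.211
d' = d/γ = 2.670×10¹⁶/1.211 = 2.205×10¹⁶ m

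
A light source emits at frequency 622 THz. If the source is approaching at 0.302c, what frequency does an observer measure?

β = v/c = 0.302
(1+β)/(1-β) = 1.302/0.698 = 1.8653
Doppler factor = √(1.8653) = 1.3658
f_obs = 622 × 1.3658 = 849.5 THz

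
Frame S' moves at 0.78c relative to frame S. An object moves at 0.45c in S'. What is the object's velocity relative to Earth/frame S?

u = (u' + v)/(1 + u'v/c²)
Numerator: 0.45 + 0.78 = 1.23
Denominator: 1 + 0.351 = 1.351
u = 1.23/1.351 = 0.9104c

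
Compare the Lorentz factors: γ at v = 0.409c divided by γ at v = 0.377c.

γ₁ = 1/√(1 - 0.409²) = 1.096
γ₂ = 1/√(1 - 0.377²) = 1.080
γ₁/γ₂ = 1.096/1.080 = 1.015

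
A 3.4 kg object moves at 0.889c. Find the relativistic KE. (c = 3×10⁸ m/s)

γ = 1/√(1 - 0.889²) = 2.184
γ - 1 = 1.184
KE = (γ-1)mc² = 1.184 × 3.4 × (3×10⁸)² = 3.623×10¹⁷ J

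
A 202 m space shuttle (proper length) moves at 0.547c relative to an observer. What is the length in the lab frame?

Proper length L₀ = 202 m
γ = 1/√(1 - 0.547²) = 1.1946
L = L₀/γ = 202/1.1946 = 169.1 m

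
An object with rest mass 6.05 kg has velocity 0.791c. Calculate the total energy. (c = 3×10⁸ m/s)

γ = 1/√(1 - 0.791²) = 1.6345
mc² = 6.05 × (3×10⁸)² = 5.445×10¹⁷ J
E = γmc² = 1.6345 × 5.445×10¹⁷ = 8.900×10¹⁷ J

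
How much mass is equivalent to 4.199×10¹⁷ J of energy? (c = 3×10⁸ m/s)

From E = mc², we get m = E/c²
c² = (3×10⁸)² = 9×10¹⁶ m²/s²
m = 4.199×10¹⁷ / 9×10¹⁶ = 4.666 kg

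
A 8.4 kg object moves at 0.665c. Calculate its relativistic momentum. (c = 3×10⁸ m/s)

γ = 1/√(1 - 0.665²) = 1.339
v = 0.665 × 3×10⁸ = 1.995×10⁸ m/s
p = γmv = 1.339 × 8.4 × 1.995×10⁸ = 2.244×10⁹ kg·m/s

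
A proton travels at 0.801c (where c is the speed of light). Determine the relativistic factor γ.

v/c = 0.801, so (v/c)² = 0.641601
1 - (v/c)² = 0.358399
γ = 1/√(0.358399) = 1.670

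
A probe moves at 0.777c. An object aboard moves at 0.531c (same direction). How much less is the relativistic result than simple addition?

Classical: u' + v = 0.531 + 0.777 = 1.308c
Relativistic: u = (0.531 + 0.777)/(1 + 0.412587) = 1.308/1.412587 = 0.9260c
Difference: 1.308 - 0.9260 = 0.3820c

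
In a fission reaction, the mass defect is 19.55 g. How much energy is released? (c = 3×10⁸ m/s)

Convert mass defect: Δm = 19.55 g = 0.01955 kg
E = Δm·c² = 0.01955 × (3×10⁸)²
= 0.01955 × 9×10¹⁶ = 1.760×10¹⁵ J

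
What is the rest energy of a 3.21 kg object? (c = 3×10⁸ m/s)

c² = (3×10⁸)² = 9.000×10¹⁶ m²/s²
E₀ = mc² = 3.21 × 9.000×10¹⁶ = 2.889×10¹⁷ J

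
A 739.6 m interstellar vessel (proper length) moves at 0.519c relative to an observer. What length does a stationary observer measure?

Proper length L₀ = 739.6 m
γ = 1/√(1 - 0.519²) = 1.1699
L = L₀/γ = 739.6/1.1699 = 632.2 m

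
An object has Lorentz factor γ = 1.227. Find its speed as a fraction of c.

From γ = 1/√(1 - v²/c²):
1/γ² = 1/1.227² = 0.6642
v²/c² = 1 - 0.6642 = 0.3358
v/c = √(0.3358) = 0.5795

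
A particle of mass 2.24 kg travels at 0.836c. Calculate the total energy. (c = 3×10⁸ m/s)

γ = 1/√(1 - 0.836²) = 1.8224
mc² = 2.24 × (3×10⁸)² = 2.016×10¹⁷ J
E = γmc² = 1.8224 × 2.016×10¹⁷ = 3.674×10¹⁷ J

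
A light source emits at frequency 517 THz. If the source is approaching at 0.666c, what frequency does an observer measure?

β = v/c = 0.666
(1+β)/(1-β) = 1.666/0.334 = 4.988
Doppler factor = √(4.988) = 2.2334
f_obs = 517 × 2.2334 = 1155 THz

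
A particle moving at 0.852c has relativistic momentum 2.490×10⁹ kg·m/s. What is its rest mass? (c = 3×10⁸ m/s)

γ = 1/√(1 - 0.852²) = 1.910
v = 0.852 × 3×10⁸ = 2.556×10⁸ m/s
m = p/(γv) = 2.490×10⁹/(1.910 × 2.556×10⁸) = 5.100 kg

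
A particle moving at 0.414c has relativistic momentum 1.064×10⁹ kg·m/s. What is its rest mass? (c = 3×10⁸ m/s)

γ = 1/√(1 - 0.414²) = 1.0986
v = 0.414 × 3×10⁸ = 1.242×10⁸ m/s
m = p/(γv) = 1.064×10⁹/(1.0986 × 1.242×10⁸) = 7.798 kg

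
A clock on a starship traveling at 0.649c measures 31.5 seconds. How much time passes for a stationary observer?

Proper time Δt₀ = 31.5 seconds
γ = 1/√(1 - 0.649²) = 1.3144
Δt = γΔt₀ = 1.3144 × 31.5 = 41.40 seconds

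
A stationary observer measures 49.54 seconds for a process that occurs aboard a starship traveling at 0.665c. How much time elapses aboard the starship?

Dilated time Δt = 49.54 seconds
γ = 1/√(1 - 0.665²) = 1.339
Δt₀ = Δt/γ = 49.54/1.339 = 37.00 seconds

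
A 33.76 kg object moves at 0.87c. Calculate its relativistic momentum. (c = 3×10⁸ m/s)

γ = 1/√(1 - 0.87²) = 2.028
v = 0.87 × 3×10⁸ = 2.610×10⁸ m/s
p = γmv = 2.028 × 33.76 × 2.610×10⁸ = 1.787×10¹⁰ kg·m/s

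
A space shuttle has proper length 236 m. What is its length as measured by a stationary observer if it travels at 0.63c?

Proper length L₀ = 236 m
γ = 1/√(1 - 0.63²) = 1.2877
L = L₀/γ = 236/1.2877 = 183.3 m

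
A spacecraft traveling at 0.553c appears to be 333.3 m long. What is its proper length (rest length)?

Contracted length L = 333.3 m
γ = 1/√(1 - 0.553²) = 1.200
L₀ = γL = 1.200 × 333.3 = 400.0 m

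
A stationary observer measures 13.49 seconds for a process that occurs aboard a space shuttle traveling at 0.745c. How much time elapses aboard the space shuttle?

Dilated time Δt = 13.49 seconds
γ = 1/√(1 - 0.745²) = 1.499
Δt₀ = Δt/γ = 13.49/1.499 = 8.999 seconds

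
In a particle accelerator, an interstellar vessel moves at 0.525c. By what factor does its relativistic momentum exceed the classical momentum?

p_rel = γmv, p_class = mv
Ratio = γ = 1/√(1 - 0.525²)
= 1/√(0.724375) = 1.175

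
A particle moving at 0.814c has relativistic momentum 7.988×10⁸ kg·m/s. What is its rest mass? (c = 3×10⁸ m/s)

γ = 1/√(1 - 0.814²) = 1.722
v = 0.814 × 3×10⁸ = 2.442×10⁸ m/s
m = p/(γv) = 7.988×10⁸/(1.722 × 2.442×10⁸) = 1.900 kg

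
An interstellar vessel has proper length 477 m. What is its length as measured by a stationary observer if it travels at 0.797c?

Proper length L₀ = 477 m
γ = 1/√(1 - 0.797²) = 1.6557
L = L₀/γ = 477/1.6557 = 288.1 m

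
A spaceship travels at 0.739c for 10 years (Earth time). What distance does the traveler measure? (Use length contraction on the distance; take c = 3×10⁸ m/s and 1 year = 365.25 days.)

Earth distance: d = v × t = 0.739c × 10 yr = 6.99632×10¹⁶ m
γ = 1.48433
d' = d/γ = 6.99632×10¹⁶/1.48433 = 4.713×10¹⁶ m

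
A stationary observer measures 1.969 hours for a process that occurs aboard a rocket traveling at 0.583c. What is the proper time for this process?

Dilated time Δt = 1.969 hours
γ = 1/√(1 - 0.583²) = 1.231
Δt₀ = Δt/γ = 1.969/1.231 = 1.600 hours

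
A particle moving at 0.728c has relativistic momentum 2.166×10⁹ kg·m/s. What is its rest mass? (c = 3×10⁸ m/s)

γ = 1/√(1 - 0.728²) = 1.4586
v = 0.728 × 3×10⁸ = 2.184×10⁸ m/s
m = p/(γv) = 2.166×10⁹/(1.4586 × 2.184×10⁸) = 6.799 kg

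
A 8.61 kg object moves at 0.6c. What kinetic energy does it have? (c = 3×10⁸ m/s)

γ = 1/√(1 - 0.6²) = 1.250
γ - 1 = 0.2500
KE = (γ-1)mc² = 0.2500 × 8.61 × (3×10⁸)² = 1.937×10¹⁷ J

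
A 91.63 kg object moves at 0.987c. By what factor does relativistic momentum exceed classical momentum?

p_rel = γmv, p_class = mv
Ratio = γ = 1/√(1 - 0.987²) = 6.222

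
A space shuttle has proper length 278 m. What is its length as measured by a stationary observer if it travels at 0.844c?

Proper length L₀ = 278 m
γ = 1/√(1 - 0.844²) = 1.864
L = L₀/γ = 278/1.864 = 149.1 m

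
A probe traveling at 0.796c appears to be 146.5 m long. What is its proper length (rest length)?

Contracted length L = 146.5 m
γ = 1/√(1 - 0.796²) = 1.652
L₀ = γL = 1.652 × 146.5 = 242.0 m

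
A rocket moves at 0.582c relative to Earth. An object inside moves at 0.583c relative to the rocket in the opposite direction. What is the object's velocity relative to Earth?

Object's velocity in rocket frame is u' = -0.583c
u = (u' + v)/(1 + u'v/c²) = (v - 0.583)/(1 - 0.583·v/c²)
Numerator: 0.582 - 0.583 = -0.001
Denominator: 1 - 0.339306 = 0.660694
u = -0.001/0.660694 = -0.001514c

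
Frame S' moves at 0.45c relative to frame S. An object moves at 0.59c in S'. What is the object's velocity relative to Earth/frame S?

u = (u' + v)/(1 + u'v/c²)
Numerator: 0.59 + 0.45 = 1.04
Denominator: 1 + 0.2655 = 1.2655
u = 1.04/1.2655 = 0.8218c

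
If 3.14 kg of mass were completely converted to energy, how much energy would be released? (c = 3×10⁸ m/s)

Using E = mc²:
c² = (3×10⁸)² = 9×10¹⁶ m²/s²
E = 3.14 × 9×10¹⁶ = 2.826×10¹⁷ J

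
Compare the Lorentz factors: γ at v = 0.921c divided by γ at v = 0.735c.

γ₁ = 1/√(1 - 0.921²) = 2.5670
γ₂ = 1/√(1 - 0.735²) = 1.4748
γ₁/γ₂ = 2.5670/1.4748 = 1.741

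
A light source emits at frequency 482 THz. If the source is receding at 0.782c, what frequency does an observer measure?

β = v/c = 0.782
(1-β)/(1+β) = 0.218/1.782 = 0.12233
Doppler factor = √(0.12233) = 0.3498
f_obs = 482 × 0.3498 = 168.6 THz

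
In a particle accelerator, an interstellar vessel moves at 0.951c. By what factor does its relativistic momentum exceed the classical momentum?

p_rel = γmv, p_class = mv
Ratio = γ = 1/√(1 - 0.951²)
= 1/√(0.095599) = 3.234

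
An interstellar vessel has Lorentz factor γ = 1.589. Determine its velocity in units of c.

From γ = 1/√(1 - v²/c²):
1/γ² = 1/1.589² = 0.3961
v²/c² = 1 - 0.3961 = 0.6039
v/c = √(0.6039) = 0.7771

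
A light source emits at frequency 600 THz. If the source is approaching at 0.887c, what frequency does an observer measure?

β = v/c = 0.887
(1+β)/(1-β) = 1.887/0.113 = 16.699
Doppler factor = √(16.699) = 4.086
f_obs = 600 × 4.086 = 2452 THz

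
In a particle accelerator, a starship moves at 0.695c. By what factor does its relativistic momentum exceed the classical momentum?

p_rel = γmv, p_class = mv
Ratio = γ = 1/√(1 - 0.695²)
= 1/√(0.516975) = 1.391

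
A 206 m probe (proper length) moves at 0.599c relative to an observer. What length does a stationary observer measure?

Proper length L₀ = 206 m
γ = 1/√(1 - 0.599²) = 1.2488
L = L₀/γ = 206/1.2488 = 165.0 m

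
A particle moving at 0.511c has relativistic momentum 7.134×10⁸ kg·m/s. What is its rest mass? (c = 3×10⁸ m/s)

γ = 1/√(1 - 0.511²) = 1.1634
v = 0.511 × 3×10⁸ = 1.533×10⁸ m/s
m = p/(γv) = 7.134×10⁸/(1.1634 × 1.533×10⁸) = 4.000 kg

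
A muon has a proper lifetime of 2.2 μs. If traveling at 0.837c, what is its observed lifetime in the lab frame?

Proper lifetime τ₀ = 2.2 μs
γ = 1/√(1 - 0.837²) = 1.82748
τ = γτ₀ = 1.82748 × 2.2 μs = 4.020 μs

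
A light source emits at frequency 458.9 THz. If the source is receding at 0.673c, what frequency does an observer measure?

β = v/c = 0.673
(1-β)/(1+β) = 0.327/1.673 = 0.19546
Doppler factor = √(0.19546) = 0.4421
f_obs = 458.9 × 0.4421 = 202.9 THz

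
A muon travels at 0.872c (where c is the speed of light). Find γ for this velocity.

v/c = 0.872, so (v/c)² = 0.760384
1 - (v/c)² = 0.239616
γ = 1/√(0.239616) = 2.043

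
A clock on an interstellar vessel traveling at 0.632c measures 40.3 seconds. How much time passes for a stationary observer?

Proper time Δt₀ = 40.3 seconds
γ = 1/√(1 - 0.632²) = 1.2904
Δt = γΔt₀ = 1.2904 × 40.3 = 52.00 seconds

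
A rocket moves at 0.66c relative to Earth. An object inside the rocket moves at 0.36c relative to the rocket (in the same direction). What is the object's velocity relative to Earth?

u = (u' + v)/(1 + u'v/c²)
Numerator: 0.36 + 0.66 = 1.02
Denominator: 1 + 0.2376 = 1.2376
u = 1.02/1.2376 = 0.8242c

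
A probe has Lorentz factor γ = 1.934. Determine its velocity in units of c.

From γ = 1/√(1 - v²/c²):
1/γ² = 1/1.934² = 0.2674
v²/c² = 1 - 0.2674 = 0.7326
v/c = √(0.7326) = 0.8559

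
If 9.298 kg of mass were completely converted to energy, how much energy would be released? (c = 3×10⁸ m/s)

Using E = mc²:
c² = (3×10⁸)² = 9×10¹⁶ m²/s²
E = 9.298 × 9×10¹⁶ = 8.368×10¹⁷ J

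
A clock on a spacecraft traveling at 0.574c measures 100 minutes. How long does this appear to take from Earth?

Proper time Δt₀ = 100 minutes
γ = 1/√(1 - 0.574²) = 1.221
Δt = γΔt₀ = 1.221 × 100 = 122.1 minutes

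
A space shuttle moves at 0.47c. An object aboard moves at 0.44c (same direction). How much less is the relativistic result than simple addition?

Classical: u' + v = 0.44 + 0.47 = 0.91c
Relativistic: u = (0.44 + 0.47)/(1 + 0.2068) = 0.91/1.2068 = 0.7541c
Difference: 0.91 - 0.7541 = 0.1559c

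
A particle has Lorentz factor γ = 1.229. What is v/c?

From γ = 1/√(1 - v²/c²):
1/γ² = 1/1.229² = 0.6621
v²/c² = 1 - 0.6621 = 0.3379
v/c = √(0.3379) = 0.5813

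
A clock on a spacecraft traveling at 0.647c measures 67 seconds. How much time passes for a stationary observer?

Proper time Δt₀ = 67 seconds
γ = 1/√(1 - 0.647²) = 1.3115
Δt = γΔt₀ = 1.3115 × 67 = 87.87 seconds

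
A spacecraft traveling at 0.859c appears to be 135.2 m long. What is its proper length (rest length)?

Contracted length L = 135.2 m
γ = 1/√(1 - 0.859²) = 1.9532
L₀ = γL = 1.9532 × 135.2 = 264.1 m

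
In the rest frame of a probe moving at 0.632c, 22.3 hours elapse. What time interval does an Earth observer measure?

Proper time Δt₀ = 22.3 hours
γ = 1/√(1 - 0.632²) = 1.2904
Δt = γΔt₀ = 1.2904 × 22.3 = 28.78 hours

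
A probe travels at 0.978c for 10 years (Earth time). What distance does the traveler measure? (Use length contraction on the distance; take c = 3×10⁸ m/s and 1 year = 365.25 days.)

Earth distance: d = v × t = 0.978c × 10 yr = 9.259×10¹⁶ m
γ = 4.794
d' = d/γ = 9.259×10¹⁶/4.794 = 1.931×10¹⁶ m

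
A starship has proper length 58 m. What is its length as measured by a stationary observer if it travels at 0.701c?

Proper length L₀ = 58 m
γ = 1/√(1 - 0.701²) = 1.4022
L = L₀/γ = 58/1.4022 = 41.36 m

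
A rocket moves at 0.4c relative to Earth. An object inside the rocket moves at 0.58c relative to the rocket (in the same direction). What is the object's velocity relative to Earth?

u = (u' + v)/(1 + u'v/c²)
Numerator: 0.58 + 0.4 = 0.98
Denominator: 1 + 0.232 = 1.232
u = 0.98/1.232 = 0.7955c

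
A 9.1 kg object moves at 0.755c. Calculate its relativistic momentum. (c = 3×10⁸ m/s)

γ = 1/√(1 - 0.755²) = 1.525
v = 0.755 × 3×10⁸ = 2.265×10⁸ m/s
p = γmv = 1.525 × 9.1 × 2.265×10⁸ = 3.143×10⁹ kg·m/s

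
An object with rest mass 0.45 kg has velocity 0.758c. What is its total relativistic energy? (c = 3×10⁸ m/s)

γ = 1/√(1 - 0.758²) = 1.533
mc² = 0.45 × (3×10⁸)² = 4.050×10¹⁶ J
E = γmc² = 1.533 × 4.050×10¹⁶ = 6.209×10¹⁶ J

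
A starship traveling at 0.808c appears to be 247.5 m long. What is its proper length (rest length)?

Contracted length L = 247.5 m
γ = 1/√(1 - 0.808²) = 1.6973
L₀ = γL = 1.6973 × 247.5 = 420.1 m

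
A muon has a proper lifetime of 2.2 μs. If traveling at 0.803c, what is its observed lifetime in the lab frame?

Proper lifetime τ₀ = 2.2 μs
γ = 1/√(1 - 0.803²) = 1.6779
τ = γτ₀ = 1.6779 × 2.2 μs = 3.691 μs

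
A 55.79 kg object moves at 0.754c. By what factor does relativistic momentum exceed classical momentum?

p_rel = γmv, p_class = mv
Ratio = γ = 1/√(1 - 0.754²) = 1.522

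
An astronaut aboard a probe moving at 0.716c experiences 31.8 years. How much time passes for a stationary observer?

Proper time Δt₀ = 31.8 years
γ = 1/√(1 - 0.716²) = 1.4325
Δt = γΔt₀ = 1.4325 × 31.8 = 45.55 years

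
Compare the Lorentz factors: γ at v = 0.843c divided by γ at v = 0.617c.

γ₁ = 1/√(1 - 0.843²) = 1.859
γ₂ = 1/√(1 - 0.617²) = 1.271
γ₁/γ₂ = 1.859/1.271 = 1.463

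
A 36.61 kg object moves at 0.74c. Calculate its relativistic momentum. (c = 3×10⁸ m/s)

γ = 1/√(1 - 0.74²) = 1.4868
v = 0.74 × 3×10⁸ = 2.220×10⁸ m/s
p = γmv = 1.4868 × 36.61 × 2.220×10⁸ = 1.208×10¹⁰ kg·m/s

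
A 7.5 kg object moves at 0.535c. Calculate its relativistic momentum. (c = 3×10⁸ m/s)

γ = 1/√(1 - 0.535²) = 1.184
v = 0.535 × 3×10⁸ = 1.605×10⁸ m/s
p = γmv = 1.184 × 7.5 × 1.605×10⁸ = 1.425×10⁹ kg·m/s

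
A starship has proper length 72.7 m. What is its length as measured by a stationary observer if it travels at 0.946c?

Proper length L₀ = 72.7 m
γ = 1/√(1 - 0.946²) = 3.085
L = L₀/γ = 72.7/3.085 = 23.57 m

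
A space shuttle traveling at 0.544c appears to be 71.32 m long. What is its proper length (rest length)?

Contracted length L = 71.32 m
γ = 1/√(1 - 0.544²) = 1.1918
L₀ = γL = 1.1918 × 71.32 = 85.00 m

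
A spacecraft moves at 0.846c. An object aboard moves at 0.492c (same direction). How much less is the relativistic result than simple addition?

Classical: u' + v = 0.492 + 0.846 = 1.338c
Relativistic: u = (0.492 + 0.846)/(1 + 0.416232) = 1.338/1.416232 = 0.9448c
Difference: 1.338 - 0.9448 = 0.3932c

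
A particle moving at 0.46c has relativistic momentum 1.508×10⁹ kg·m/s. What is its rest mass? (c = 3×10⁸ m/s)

γ = 1/√(1 - 0.46²) = 1.1262
v = 0.46 × 3×10⁸ = 1.380×10⁸ m/s
m = p/(γv) = 1.508×10⁹/(1.1262 × 1.380×10⁸) = 9.703 kg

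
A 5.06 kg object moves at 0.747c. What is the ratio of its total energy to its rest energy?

E = γmc², E₀ = mc²
E/E₀ = γ = 1/√(1 - 0.747²) = 1.504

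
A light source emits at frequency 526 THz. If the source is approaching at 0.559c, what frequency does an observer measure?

β = v/c = 0.559
(1+β)/(1-β) = 1.559/0.441 = 3.535
Doppler factor = √(3.535) = 1.8802
f_obs = 526 × 1.8802 = 989.0 THz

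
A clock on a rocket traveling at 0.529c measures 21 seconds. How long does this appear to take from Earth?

Proper time Δt₀ = 21 seconds
γ = 1/√(1 - 0.529²) = 1.1784
Δt = γΔt₀ = 1.1784 × 21 = 24.75 seconds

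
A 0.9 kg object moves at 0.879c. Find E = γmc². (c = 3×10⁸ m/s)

γ = 1/√(1 - 0.879²) = 2.097
mc² = 0.9 × (3×10⁸)² = 8.100×10¹⁶ J
E = γmc² = 2.097 × 8.100×10¹⁶ = 1.699×10¹⁷ J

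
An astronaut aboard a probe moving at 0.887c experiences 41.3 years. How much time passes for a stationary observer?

Proper time Δt₀ = 41.3 years
γ = 1/√(1 - 0.887²) = 2.1656
Δt = γΔt₀ = 2.1656 × 41.3 = 89.44 years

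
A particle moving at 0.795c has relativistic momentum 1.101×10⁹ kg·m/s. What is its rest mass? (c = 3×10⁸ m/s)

γ = 1/√(1 - 0.795²) = 1.6485
v = 0.795 × 3×10⁸ = 2.385×10⁸ m/s
m = p/(γv) = 1.101×10⁹/(1.6485 × 2.385×10⁸) = 2.800 kg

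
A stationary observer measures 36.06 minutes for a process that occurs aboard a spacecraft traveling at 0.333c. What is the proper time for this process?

Dilated time Δt = 36.06 minutes
γ = 1/√(1 - 0.333²) = 1.0605
Δt₀ = Δt/γ = 36.06/1.0605 = 34.00 minutes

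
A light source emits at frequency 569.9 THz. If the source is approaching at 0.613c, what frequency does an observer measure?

β = v/c = 0.613
(1+β)/(1-β) = 1.613/0.387 = 4.16796
Doppler factor = √(4.16796) = 2.04156
f_obs = 569.9 × 2.04156 = 1163 THz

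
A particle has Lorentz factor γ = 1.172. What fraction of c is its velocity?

From γ = 1/√(1 - v²/c²):
1/γ² = 1/1.172² = 0.7280
v²/c² = 1 - 0.7280 = 0.2720
v/c = √(0.2720) = 0.5215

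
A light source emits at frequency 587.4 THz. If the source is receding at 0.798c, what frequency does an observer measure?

β = v/c = 0.798
(1-β)/(1+β) = 0.202/1.798 = 0.11235
Doppler factor = √(0.11235) = 0.3352
f_obs = 587.4 × 0.3352 = 196.9 THz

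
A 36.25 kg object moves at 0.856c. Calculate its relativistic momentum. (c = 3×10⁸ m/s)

γ = 1/√(1 - 0.856²) = 1.9343
v = 0.856 × 3×10⁸ = 2.568×10⁸ m/s
p = γmv = 1.9343 × 36.25 × 2.568×10⁸ = 1.801×10¹⁰ kg·m/s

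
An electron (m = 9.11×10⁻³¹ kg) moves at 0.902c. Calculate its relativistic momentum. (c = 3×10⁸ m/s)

γ = 1/√(1 - 0.902²) = 2.3162
v = 0.902 × 3×10⁸ = 2.706×10⁸ m/s
p = γmv = 2.3162 × 9.11×10⁻³¹ × 2.706×10⁸ = 5.710×10⁻²² kg·m/s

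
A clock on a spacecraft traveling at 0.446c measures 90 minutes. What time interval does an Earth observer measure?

Proper time Δt₀ = 90 minutes
γ = 1/√(1 - 0.446²) = 1.1173
Δt = γΔt₀ = 1.1173 × 90 = 100.6 minutes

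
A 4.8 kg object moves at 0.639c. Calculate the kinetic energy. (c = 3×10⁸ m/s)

γ = 1/√(1 - 0.639²) = 1.300
γ - 1 = 0.3000
KE = (γ-1)mc² = 0.3000 × 4.8 × (3×10⁸)² = 1.296×10¹⁷ J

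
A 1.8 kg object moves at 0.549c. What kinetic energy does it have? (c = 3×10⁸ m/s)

γ = 1/√(1 - 0.549²) = 1.1964
γ - 1 = 0.1964
KE = (γ-1)mc² = 0.1964 × 1.8 × (3×10⁸)² = 3.182×10¹⁶ J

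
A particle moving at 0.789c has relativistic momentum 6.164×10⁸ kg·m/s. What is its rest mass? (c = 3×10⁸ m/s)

γ = 1/√(1 - 0.789²) = 1.628
v = 0.789 × 3×10⁸ = 2.367×10⁸ m/s
m = p/(γv) = 6.164×10⁸/(1.628 × 2.367×10⁸) = 1.600 kg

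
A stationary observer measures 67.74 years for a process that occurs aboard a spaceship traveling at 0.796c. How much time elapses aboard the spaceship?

Dilated time Δt = 67.74 years
γ = 1/√(1 - 0.796²) = 1.652
Δt₀ = Δt/γ = 67.74/1.652 = 41.00 years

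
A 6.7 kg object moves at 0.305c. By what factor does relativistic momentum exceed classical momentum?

p_rel = γmv, p_class = mv
Ratio = γ = 1/√(1 - 0.305²) = 1.050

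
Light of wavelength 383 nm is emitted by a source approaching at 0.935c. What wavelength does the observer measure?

β = 0.935
Wavelength Doppler factor = √(0.065/1.935) = √(0.03359) = 0.1833
λ_obs = 383 × 0.1833 = 70.20 nm (blueshift)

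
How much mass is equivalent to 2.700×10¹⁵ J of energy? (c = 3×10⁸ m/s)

From E = mc², we get m = E/c²
c² = (3×10⁸)² = 9×10¹⁶ m²/s²
m = 2.700×10¹⁵ / 9×10¹⁶ = 0.03000 kg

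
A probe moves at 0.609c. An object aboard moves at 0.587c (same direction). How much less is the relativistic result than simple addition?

Classical: u' + v = 0.587 + 0.609 = 1.196c
Relativistic: u = (0.587 + 0.609)/(1 + 0.357483) = 1.196/1.357483 = 0.8810c
Difference: 1.196 - 0.8810 = 0.3150c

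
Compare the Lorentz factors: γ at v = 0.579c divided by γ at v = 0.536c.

γ₁ = 1/√(1 - 0.579²) = 1.227
γ₂ = 1/√(1 - 0.536²) = 1.185
γ₁/γ₂ = 1.227/1.185 = 1.035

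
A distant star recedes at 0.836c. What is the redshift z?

β = 0.836
(1+β)/(1-β) = 1.836/0.164 = 11.195
√(11.195) = 3.346
z = 3.346 - 1 = 2.346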